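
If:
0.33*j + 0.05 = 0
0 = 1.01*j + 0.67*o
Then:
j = -0.15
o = 0.23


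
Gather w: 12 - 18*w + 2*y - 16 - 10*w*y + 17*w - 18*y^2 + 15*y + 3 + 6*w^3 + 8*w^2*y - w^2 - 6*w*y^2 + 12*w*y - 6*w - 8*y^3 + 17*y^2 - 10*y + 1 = 6*w^3 + w^2*(8*y - 1) + w*(-6*y^2 + 2*y - 7) - 8*y^3 - y^2 + 7*y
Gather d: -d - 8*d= -9*d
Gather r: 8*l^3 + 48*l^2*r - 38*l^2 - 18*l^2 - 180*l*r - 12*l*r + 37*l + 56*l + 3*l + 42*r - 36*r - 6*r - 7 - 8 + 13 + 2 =8*l^3 - 56*l^2 + 96*l + r*(48*l^2 - 192*l)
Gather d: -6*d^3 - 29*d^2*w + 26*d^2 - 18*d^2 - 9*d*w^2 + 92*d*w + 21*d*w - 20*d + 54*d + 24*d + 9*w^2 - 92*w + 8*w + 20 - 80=-6*d^3 + d^2*(8 - 29*w) + d*(-9*w^2 + 113*w + 58) + 9*w^2 - 84*w - 60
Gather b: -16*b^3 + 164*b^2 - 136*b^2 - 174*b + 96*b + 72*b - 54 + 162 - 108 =-16*b^3 + 28*b^2 - 6*b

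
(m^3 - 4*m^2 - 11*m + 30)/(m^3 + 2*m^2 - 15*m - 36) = (m^2 - 7*m + 10)/(m^2 - m - 12)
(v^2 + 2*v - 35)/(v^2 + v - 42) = (v - 5)/(v - 6)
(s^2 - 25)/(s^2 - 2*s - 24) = (25 - s^2)/(-s^2 + 2*s + 24)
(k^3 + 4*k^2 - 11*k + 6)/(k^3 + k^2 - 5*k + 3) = (k + 6)/(k + 3)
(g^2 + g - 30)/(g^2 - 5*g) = (g + 6)/g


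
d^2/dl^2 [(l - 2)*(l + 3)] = 2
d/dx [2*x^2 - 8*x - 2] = 4*x - 8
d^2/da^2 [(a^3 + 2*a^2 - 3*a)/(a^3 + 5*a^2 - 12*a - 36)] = 6*(-a^6 + 9*a^5 + 81*a^4 + 279*a^3 + 576*a^2 + 756*a + 1296)/(a^9 + 15*a^8 + 39*a^7 - 343*a^6 - 1548*a^5 + 2052*a^4 + 15120*a^3 + 3888*a^2 - 46656*a - 46656)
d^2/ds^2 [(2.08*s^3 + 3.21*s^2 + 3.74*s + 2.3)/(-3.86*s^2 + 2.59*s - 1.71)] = (-2.8421709430404e-14*s^5 - 176.079516*s^3 - 23.214252*s^2 + 249.588816*s - 52.395394)/(57.512456*s^6 - 115.769892*s^5 + 154.114746*s^4 - 119.947303*s^3 + 68.273631*s^2 - 22.720257*s + 5.000211)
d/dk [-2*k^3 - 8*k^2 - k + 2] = -6*k^2 - 16*k - 1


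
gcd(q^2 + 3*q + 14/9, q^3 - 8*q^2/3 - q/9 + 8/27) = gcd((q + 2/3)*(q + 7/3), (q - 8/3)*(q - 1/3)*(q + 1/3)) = 1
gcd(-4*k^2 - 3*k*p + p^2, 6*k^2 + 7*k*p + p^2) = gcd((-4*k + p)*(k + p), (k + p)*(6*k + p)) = k + p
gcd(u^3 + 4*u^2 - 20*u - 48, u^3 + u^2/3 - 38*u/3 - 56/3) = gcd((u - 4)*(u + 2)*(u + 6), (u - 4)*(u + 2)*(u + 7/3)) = u^2 - 2*u - 8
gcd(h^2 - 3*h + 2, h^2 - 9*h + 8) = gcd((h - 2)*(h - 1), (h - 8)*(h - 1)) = h - 1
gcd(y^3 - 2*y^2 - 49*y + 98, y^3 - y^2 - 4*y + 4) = y - 2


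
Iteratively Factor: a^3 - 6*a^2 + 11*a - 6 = (a - 3)*(a^2 - 3*a + 2) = (a - 3)*(a - 1)*(a - 2)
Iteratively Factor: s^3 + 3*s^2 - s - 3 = (s + 1)*(s^2 + 2*s - 3) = (s - 1)*(s + 1)*(s + 3)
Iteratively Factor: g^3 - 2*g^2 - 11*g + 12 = (g - 1)*(g^2 - g - 12) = (g - 4)*(g - 1)*(g + 3)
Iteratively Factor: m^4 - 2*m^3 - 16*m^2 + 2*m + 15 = (m + 3)*(m^3 - 5*m^2 - m + 5) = (m - 5)*(m + 3)*(m^2 - 1) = (m - 5)*(m - 1)*(m + 3)*(m + 1)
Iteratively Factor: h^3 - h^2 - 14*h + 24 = (h - 2)*(h^2 + h - 12) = (h - 3)*(h - 2)*(h + 4)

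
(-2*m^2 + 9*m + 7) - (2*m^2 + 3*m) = -4*m^2 + 6*m + 7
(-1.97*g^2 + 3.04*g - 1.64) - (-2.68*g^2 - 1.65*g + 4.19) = 0.71*g^2 + 4.69*g - 5.83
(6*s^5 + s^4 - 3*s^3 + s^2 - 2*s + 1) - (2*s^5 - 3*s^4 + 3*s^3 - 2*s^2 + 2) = 4*s^5 + 4*s^4 - 6*s^3 + 3*s^2 - 2*s - 1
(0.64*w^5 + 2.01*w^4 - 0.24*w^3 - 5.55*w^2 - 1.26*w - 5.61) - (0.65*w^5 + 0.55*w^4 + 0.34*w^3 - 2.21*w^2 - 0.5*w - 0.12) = -0.01*w^5 + 1.46*w^4 - 0.58*w^3 - 3.34*w^2 - 0.76*w - 5.49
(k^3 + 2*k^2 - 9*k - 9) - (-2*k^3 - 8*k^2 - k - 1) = 3*k^3 + 10*k^2 - 8*k - 8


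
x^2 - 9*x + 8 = (x - 8)*(x - 1)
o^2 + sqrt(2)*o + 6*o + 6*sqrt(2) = (o + 6)*(o + sqrt(2))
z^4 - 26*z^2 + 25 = (z - 5)*(z - 1)*(z + 1)*(z + 5)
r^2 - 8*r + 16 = (r - 4)^2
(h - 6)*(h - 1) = h^2 - 7*h + 6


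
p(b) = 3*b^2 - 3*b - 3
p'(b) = 6*b - 3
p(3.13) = 17.00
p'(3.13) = 15.78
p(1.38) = -1.43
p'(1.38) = 5.28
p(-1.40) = 7.08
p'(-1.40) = -11.40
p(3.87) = 30.32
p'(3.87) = 20.22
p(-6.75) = 153.94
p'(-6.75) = -43.50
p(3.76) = 28.13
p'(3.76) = 19.56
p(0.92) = -3.22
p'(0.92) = 2.52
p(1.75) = 0.94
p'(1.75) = 7.50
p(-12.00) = 465.00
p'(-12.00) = -75.00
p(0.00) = -3.00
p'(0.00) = -3.00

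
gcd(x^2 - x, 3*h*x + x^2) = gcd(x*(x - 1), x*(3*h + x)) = x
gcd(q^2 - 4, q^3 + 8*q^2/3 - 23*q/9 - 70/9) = q + 2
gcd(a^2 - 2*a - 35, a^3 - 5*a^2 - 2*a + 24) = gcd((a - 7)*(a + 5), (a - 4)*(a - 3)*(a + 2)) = 1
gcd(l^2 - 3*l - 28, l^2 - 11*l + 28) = l - 7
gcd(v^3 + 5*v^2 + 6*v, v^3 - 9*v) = v^2 + 3*v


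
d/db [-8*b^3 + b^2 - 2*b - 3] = -24*b^2 + 2*b - 2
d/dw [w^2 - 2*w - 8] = 2*w - 2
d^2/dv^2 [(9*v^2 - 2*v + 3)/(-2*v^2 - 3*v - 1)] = 4*(31*v^3 + 9*v^2 - 33*v - 18)/(8*v^6 + 36*v^5 + 66*v^4 + 63*v^3 + 33*v^2 + 9*v + 1)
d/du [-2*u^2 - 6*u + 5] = -4*u - 6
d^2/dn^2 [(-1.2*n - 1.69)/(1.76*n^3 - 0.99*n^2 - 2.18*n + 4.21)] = (-22.30272*n^5 - 50.274048*n^4 + 35.553936*n^3 + 135.665178*n^2 + 23.240316*n - 52.177334)/(5.451776*n^9 - 9.199872*n^8 - 15.083376*n^7 + 60.942981*n^6 - 25.330206*n^5 - 98.653533*n^4 + 137.739148*n^3 + 7.382235*n^2 - 115.915614*n + 74.618461)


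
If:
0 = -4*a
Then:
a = 0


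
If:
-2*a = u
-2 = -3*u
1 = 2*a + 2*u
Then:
No Solution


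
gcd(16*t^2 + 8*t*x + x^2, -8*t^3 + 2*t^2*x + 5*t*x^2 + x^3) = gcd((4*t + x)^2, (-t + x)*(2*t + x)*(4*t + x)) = 4*t + x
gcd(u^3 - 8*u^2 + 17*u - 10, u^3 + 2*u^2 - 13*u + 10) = u^2 - 3*u + 2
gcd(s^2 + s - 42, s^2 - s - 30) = s - 6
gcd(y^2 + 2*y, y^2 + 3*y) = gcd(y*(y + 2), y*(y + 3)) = y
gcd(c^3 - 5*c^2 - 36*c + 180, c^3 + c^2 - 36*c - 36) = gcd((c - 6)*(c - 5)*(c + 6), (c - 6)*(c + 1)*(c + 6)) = c^2 - 36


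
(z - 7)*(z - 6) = z^2 - 13*z + 42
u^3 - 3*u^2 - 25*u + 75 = (u - 5)*(u - 3)*(u + 5)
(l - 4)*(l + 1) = l^2 - 3*l - 4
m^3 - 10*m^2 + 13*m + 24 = (m - 8)*(m - 3)*(m + 1)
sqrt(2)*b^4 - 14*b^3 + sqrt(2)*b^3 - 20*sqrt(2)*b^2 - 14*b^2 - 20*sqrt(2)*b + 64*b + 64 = (b - 8*sqrt(2))*(b - sqrt(2))*(b + 2*sqrt(2))*(sqrt(2)*b + sqrt(2))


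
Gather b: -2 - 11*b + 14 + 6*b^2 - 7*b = 6*b^2 - 18*b + 12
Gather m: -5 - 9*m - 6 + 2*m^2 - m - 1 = 2*m^2 - 10*m - 12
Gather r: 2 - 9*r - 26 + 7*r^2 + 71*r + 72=7*r^2 + 62*r + 48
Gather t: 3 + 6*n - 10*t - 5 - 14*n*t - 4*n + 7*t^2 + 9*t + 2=2*n + 7*t^2 + t*(-14*n - 1)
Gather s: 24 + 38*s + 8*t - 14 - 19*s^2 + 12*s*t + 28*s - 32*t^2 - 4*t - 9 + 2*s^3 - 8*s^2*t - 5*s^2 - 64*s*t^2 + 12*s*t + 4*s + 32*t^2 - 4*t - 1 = 2*s^3 + s^2*(-8*t - 24) + s*(-64*t^2 + 24*t + 70)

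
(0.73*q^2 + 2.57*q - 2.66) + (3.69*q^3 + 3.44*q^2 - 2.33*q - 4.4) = 3.69*q^3 + 4.17*q^2 + 0.24*q - 7.06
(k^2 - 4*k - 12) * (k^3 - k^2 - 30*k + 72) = k^5 - 5*k^4 - 38*k^3 + 204*k^2 + 72*k - 864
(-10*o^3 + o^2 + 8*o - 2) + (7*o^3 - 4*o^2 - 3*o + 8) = -3*o^3 - 3*o^2 + 5*o + 6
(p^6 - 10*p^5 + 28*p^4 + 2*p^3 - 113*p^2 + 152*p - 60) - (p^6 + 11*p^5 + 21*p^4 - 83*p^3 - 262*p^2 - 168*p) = -21*p^5 + 7*p^4 + 85*p^3 + 149*p^2 + 320*p - 60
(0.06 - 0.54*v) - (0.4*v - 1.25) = 1.31 - 0.94*v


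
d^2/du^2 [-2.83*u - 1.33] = 0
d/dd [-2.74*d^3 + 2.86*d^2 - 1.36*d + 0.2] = -8.22*d^2 + 5.72*d - 1.36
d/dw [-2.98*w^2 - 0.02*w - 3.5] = -5.96*w - 0.02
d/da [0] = 0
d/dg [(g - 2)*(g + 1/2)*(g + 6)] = 3*g^2 + 9*g - 10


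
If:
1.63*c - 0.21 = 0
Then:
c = 0.13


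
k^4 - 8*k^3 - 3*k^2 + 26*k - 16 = (k - 8)*(k - 1)^2*(k + 2)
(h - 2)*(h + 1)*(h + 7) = h^3 + 6*h^2 - 9*h - 14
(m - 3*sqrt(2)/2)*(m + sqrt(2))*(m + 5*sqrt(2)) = m^3 + 9*sqrt(2)*m^2/2 - 8*m - 15*sqrt(2)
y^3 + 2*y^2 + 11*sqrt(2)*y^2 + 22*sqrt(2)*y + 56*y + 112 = (y + 2)*(y + 4*sqrt(2))*(y + 7*sqrt(2))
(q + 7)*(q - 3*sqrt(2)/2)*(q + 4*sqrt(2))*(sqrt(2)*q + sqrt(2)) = sqrt(2)*q^4 + 5*q^3 + 8*sqrt(2)*q^3 - 5*sqrt(2)*q^2 + 40*q^2 - 96*sqrt(2)*q + 35*q - 84*sqrt(2)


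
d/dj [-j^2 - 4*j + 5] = -2*j - 4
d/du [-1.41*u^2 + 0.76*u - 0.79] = 0.76 - 2.82*u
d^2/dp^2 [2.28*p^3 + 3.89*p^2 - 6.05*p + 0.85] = 13.68*p + 7.78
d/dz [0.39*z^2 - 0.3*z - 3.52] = 0.78*z - 0.3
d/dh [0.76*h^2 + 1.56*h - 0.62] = 1.52*h + 1.56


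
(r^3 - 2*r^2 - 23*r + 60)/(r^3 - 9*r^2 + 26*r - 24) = (r + 5)/(r - 2)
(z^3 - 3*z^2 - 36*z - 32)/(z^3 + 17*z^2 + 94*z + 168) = (z^2 - 7*z - 8)/(z^2 + 13*z + 42)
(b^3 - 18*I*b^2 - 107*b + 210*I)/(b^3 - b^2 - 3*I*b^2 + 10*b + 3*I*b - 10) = (b^2 - 13*I*b - 42)/(b^2 + b*(-1 + 2*I) - 2*I)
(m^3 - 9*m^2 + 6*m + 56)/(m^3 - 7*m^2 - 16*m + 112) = (m + 2)/(m + 4)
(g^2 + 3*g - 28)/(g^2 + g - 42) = (g - 4)/(g - 6)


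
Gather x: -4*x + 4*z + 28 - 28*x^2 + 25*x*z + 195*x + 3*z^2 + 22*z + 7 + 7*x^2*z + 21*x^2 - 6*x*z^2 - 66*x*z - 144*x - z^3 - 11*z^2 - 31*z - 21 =x^2*(7*z - 7) + x*(-6*z^2 - 41*z + 47) - z^3 - 8*z^2 - 5*z + 14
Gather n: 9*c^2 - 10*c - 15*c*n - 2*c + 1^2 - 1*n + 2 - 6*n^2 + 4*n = 9*c^2 - 12*c - 6*n^2 + n*(3 - 15*c) + 3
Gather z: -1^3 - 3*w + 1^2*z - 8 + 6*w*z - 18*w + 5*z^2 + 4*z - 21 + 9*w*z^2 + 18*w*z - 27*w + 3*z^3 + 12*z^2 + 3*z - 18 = -48*w + 3*z^3 + z^2*(9*w + 17) + z*(24*w + 8) - 48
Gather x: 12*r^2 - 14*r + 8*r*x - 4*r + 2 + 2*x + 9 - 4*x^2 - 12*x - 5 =12*r^2 - 18*r - 4*x^2 + x*(8*r - 10) + 6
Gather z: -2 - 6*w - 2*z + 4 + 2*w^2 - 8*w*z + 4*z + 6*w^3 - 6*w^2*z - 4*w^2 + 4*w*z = 6*w^3 - 2*w^2 - 6*w + z*(-6*w^2 - 4*w + 2) + 2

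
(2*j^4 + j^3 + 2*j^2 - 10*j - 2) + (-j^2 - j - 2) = 2*j^4 + j^3 + j^2 - 11*j - 4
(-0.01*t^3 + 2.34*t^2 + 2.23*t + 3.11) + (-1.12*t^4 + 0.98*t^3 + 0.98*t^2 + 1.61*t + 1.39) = -1.12*t^4 + 0.97*t^3 + 3.32*t^2 + 3.84*t + 4.5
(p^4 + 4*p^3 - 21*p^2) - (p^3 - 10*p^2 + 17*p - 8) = p^4 + 3*p^3 - 11*p^2 - 17*p + 8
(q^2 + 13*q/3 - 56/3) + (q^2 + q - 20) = 2*q^2 + 16*q/3 - 116/3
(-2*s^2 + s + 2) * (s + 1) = -2*s^3 - s^2 + 3*s + 2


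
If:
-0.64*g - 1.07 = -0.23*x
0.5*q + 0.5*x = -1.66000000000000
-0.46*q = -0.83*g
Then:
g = -1.74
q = -3.14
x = -0.18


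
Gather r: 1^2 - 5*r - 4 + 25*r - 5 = 20*r - 8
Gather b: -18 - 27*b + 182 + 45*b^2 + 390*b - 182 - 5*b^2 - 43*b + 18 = 40*b^2 + 320*b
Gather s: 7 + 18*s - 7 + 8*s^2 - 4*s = 8*s^2 + 14*s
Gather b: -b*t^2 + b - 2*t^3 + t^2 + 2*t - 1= b*(1 - t^2) - 2*t^3 + t^2 + 2*t - 1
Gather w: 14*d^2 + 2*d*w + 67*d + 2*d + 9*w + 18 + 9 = 14*d^2 + 69*d + w*(2*d + 9) + 27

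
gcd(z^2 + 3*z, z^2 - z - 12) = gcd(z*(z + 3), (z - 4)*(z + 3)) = z + 3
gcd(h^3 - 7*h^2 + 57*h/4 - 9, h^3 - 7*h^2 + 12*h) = h - 4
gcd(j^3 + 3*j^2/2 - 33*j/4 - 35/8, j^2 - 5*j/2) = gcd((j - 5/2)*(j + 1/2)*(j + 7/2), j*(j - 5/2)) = j - 5/2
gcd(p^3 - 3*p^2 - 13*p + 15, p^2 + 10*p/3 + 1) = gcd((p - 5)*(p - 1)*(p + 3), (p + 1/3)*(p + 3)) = p + 3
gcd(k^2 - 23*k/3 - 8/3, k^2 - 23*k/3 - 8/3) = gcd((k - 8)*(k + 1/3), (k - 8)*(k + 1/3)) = k^2 - 23*k/3 - 8/3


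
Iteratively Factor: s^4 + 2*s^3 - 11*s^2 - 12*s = (s - 3)*(s^3 + 5*s^2 + 4*s) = (s - 3)*(s + 1)*(s^2 + 4*s) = (s - 3)*(s + 1)*(s + 4)*(s)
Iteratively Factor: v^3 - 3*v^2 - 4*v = (v - 4)*(v^2 + v) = v*(v - 4)*(v + 1)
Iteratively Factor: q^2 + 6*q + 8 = (q + 4)*(q + 2)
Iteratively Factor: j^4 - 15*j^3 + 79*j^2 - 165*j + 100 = (j - 4)*(j^3 - 11*j^2 + 35*j - 25) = (j - 5)*(j - 4)*(j^2 - 6*j + 5) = (j - 5)*(j - 4)*(j - 1)*(j - 5)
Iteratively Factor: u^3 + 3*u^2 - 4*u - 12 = (u + 2)*(u^2 + u - 6) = (u + 2)*(u + 3)*(u - 2)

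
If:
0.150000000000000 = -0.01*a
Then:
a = -15.00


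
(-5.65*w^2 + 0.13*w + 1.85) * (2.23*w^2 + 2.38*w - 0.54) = -12.5995*w^4 - 13.1571*w^3 + 7.4859*w^2 + 4.3328*w - 0.999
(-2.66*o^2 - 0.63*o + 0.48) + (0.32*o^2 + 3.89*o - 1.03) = -2.34*o^2 + 3.26*o - 0.55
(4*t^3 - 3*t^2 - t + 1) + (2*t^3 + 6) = 6*t^3 - 3*t^2 - t + 7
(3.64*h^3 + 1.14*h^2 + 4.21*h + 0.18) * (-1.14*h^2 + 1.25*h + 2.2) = -4.1496*h^5 + 3.2504*h^4 + 4.6336*h^3 + 7.5653*h^2 + 9.487*h + 0.396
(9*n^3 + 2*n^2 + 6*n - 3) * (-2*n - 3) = -18*n^4 - 31*n^3 - 18*n^2 - 12*n + 9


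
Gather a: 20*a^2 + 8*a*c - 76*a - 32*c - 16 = 20*a^2 + a*(8*c - 76) - 32*c - 16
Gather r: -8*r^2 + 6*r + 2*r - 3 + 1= -8*r^2 + 8*r - 2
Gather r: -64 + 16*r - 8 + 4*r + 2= 20*r - 70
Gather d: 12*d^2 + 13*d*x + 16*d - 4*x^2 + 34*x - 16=12*d^2 + d*(13*x + 16) - 4*x^2 + 34*x - 16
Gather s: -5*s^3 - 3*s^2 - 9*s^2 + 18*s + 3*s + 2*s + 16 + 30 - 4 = -5*s^3 - 12*s^2 + 23*s + 42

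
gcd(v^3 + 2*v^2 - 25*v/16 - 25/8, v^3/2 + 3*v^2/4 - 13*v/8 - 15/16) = 1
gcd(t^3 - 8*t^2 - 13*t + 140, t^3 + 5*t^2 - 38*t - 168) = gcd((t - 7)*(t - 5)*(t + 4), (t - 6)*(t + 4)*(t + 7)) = t + 4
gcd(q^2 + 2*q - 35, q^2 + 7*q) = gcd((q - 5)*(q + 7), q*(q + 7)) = q + 7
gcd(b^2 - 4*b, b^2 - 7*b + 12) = b - 4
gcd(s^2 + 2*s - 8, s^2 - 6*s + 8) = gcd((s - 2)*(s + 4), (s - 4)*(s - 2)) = s - 2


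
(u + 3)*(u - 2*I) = u^2 + 3*u - 2*I*u - 6*I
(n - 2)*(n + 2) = n^2 - 4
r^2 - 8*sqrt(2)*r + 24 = (r - 6*sqrt(2))*(r - 2*sqrt(2))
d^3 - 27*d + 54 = (d - 3)^2*(d + 6)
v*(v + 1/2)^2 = v^3 + v^2 + v/4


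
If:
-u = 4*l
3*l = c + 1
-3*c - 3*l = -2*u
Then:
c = -11/20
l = 3/20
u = -3/5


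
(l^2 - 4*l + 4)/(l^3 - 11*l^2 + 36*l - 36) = (l - 2)/(l^2 - 9*l + 18)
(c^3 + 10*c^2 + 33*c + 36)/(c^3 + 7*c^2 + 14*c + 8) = (c^2 + 6*c + 9)/(c^2 + 3*c + 2)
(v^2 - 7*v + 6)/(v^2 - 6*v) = (v - 1)/v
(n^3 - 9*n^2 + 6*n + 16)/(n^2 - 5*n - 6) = (n^2 - 10*n + 16)/(n - 6)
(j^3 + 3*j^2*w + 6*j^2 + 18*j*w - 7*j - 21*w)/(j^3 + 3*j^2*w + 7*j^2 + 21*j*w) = (j - 1)/j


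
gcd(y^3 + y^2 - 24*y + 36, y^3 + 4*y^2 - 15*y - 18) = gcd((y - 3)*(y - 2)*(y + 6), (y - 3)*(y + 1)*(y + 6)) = y^2 + 3*y - 18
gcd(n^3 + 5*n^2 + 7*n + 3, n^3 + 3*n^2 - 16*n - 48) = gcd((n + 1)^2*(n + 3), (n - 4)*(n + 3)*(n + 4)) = n + 3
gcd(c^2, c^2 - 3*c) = c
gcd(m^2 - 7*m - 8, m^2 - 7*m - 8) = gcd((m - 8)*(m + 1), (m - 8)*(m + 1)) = m^2 - 7*m - 8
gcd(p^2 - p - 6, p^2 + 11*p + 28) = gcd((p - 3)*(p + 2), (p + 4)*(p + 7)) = 1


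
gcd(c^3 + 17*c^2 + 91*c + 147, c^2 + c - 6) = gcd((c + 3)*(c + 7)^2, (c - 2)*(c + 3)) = c + 3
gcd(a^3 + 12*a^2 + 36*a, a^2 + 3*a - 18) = a + 6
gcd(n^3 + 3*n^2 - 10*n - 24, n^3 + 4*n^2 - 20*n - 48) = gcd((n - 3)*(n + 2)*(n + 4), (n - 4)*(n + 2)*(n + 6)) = n + 2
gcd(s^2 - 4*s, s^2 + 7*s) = s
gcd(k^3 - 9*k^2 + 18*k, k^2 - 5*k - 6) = k - 6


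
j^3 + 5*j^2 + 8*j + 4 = (j + 1)*(j + 2)^2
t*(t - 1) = t^2 - t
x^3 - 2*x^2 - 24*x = x*(x - 6)*(x + 4)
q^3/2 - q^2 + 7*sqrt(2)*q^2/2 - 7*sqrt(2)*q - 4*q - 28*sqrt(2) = (q/2 + 1)*(q - 4)*(q + 7*sqrt(2))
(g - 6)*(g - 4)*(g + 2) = g^3 - 8*g^2 + 4*g + 48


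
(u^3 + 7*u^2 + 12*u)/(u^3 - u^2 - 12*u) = (u + 4)/(u - 4)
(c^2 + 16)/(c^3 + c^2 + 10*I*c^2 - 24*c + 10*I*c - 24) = (c - 4*I)/(c^2 + c*(1 + 6*I) + 6*I)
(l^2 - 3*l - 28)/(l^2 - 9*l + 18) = (l^2 - 3*l - 28)/(l^2 - 9*l + 18)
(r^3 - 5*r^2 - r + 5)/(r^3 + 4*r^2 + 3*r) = (r^2 - 6*r + 5)/(r*(r + 3))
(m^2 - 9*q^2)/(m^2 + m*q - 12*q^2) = (m + 3*q)/(m + 4*q)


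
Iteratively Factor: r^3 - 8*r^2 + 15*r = (r)*(r^2 - 8*r + 15) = r*(r - 5)*(r - 3)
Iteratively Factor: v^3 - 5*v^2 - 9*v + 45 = (v - 3)*(v^2 - 2*v - 15) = (v - 3)*(v + 3)*(v - 5)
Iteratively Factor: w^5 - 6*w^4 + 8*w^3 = (w)*(w^4 - 6*w^3 + 8*w^2) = w^2*(w^3 - 6*w^2 + 8*w) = w^3*(w^2 - 6*w + 8) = w^3*(w - 4)*(w - 2)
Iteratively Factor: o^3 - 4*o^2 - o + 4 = (o - 4)*(o^2 - 1) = (o - 4)*(o + 1)*(o - 1)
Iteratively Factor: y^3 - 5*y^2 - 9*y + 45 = (y + 3)*(y^2 - 8*y + 15) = (y - 3)*(y + 3)*(y - 5)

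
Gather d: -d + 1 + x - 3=-d + x - 2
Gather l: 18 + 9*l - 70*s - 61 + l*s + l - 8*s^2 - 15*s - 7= l*(s + 10) - 8*s^2 - 85*s - 50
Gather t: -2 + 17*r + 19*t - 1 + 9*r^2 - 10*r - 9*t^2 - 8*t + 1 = 9*r^2 + 7*r - 9*t^2 + 11*t - 2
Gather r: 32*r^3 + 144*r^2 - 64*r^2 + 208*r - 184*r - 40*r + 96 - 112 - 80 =32*r^3 + 80*r^2 - 16*r - 96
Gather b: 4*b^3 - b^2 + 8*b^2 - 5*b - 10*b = 4*b^3 + 7*b^2 - 15*b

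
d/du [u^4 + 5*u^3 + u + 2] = 4*u^3 + 15*u^2 + 1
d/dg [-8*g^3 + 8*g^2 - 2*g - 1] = -24*g^2 + 16*g - 2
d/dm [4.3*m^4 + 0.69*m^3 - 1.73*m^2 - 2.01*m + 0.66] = 17.2*m^3 + 2.07*m^2 - 3.46*m - 2.01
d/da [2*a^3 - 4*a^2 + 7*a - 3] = 6*a^2 - 8*a + 7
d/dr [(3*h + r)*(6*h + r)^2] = 3*(4*h + r)*(6*h + r)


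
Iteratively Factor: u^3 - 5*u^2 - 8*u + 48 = (u + 3)*(u^2 - 8*u + 16) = (u - 4)*(u + 3)*(u - 4)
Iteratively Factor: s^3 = (s)*(s^2) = s^2*(s)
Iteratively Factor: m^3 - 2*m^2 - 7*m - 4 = (m + 1)*(m^2 - 3*m - 4) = (m + 1)^2*(m - 4)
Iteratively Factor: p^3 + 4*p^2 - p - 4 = (p - 1)*(p^2 + 5*p + 4) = (p - 1)*(p + 4)*(p + 1)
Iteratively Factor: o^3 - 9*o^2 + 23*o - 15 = (o - 1)*(o^2 - 8*o + 15) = (o - 3)*(o - 1)*(o - 5)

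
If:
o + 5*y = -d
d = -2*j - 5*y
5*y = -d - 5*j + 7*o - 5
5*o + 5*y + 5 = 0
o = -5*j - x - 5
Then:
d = 95/11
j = 5/11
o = 10/11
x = -90/11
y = -21/11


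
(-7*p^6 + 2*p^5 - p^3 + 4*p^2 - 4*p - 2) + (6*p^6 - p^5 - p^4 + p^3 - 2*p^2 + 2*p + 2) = -p^6 + p^5 - p^4 + 2*p^2 - 2*p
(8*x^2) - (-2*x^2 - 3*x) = 10*x^2 + 3*x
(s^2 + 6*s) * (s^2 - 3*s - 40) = s^4 + 3*s^3 - 58*s^2 - 240*s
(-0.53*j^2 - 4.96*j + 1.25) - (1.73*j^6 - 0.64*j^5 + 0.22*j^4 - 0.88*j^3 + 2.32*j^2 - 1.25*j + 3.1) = -1.73*j^6 + 0.64*j^5 - 0.22*j^4 + 0.88*j^3 - 2.85*j^2 - 3.71*j - 1.85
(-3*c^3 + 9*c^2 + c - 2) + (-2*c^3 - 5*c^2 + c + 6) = -5*c^3 + 4*c^2 + 2*c + 4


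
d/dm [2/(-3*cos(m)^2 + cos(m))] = 2*(sin(m)/cos(m)^2 - 6*tan(m))/(3*cos(m) - 1)^2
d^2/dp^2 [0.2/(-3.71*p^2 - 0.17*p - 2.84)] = (5.50564*p^2 + 0.25228*p - 0.2*(7.42*p + 0.17)*(14.84*p + 0.34) + 4.21456)/(3.71*p^2 + 0.17*p + 2.84)^3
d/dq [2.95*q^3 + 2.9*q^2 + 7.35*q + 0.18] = 8.85*q^2 + 5.8*q + 7.35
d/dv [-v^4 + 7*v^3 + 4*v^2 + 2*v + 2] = -4*v^3 + 21*v^2 + 8*v + 2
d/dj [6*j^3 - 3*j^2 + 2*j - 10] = 18*j^2 - 6*j + 2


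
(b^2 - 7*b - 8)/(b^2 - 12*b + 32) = (b + 1)/(b - 4)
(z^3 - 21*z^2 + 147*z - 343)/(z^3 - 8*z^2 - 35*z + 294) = (z - 7)/(z + 6)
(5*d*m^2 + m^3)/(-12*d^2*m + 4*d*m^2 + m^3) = m*(5*d + m)/(-12*d^2 + 4*d*m + m^2)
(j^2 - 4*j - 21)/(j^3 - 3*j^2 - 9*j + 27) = (j - 7)/(j^2 - 6*j + 9)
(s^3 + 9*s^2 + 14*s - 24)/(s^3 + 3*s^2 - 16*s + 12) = (s + 4)/(s - 2)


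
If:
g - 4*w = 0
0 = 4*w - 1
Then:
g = 1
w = 1/4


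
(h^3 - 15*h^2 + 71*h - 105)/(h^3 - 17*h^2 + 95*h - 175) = (h - 3)/(h - 5)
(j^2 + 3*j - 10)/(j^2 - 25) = (j - 2)/(j - 5)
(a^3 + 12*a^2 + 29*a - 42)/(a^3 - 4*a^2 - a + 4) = (a^2 + 13*a + 42)/(a^2 - 3*a - 4)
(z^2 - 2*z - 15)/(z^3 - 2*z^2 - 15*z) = 1/z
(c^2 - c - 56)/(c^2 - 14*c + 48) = (c + 7)/(c - 6)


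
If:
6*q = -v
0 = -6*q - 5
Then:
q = -5/6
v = 5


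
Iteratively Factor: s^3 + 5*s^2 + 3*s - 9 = (s - 1)*(s^2 + 6*s + 9) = (s - 1)*(s + 3)*(s + 3)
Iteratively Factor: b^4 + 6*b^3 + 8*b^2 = (b + 2)*(b^3 + 4*b^2) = b*(b + 2)*(b^2 + 4*b) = b^2*(b + 2)*(b + 4)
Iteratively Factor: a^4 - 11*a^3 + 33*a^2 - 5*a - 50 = (a + 1)*(a^3 - 12*a^2 + 45*a - 50) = (a - 5)*(a + 1)*(a^2 - 7*a + 10) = (a - 5)^2*(a + 1)*(a - 2)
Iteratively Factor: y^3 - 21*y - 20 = (y - 5)*(y^2 + 5*y + 4) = (y - 5)*(y + 4)*(y + 1)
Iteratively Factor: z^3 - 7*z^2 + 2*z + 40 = (z + 2)*(z^2 - 9*z + 20) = (z - 5)*(z + 2)*(z - 4)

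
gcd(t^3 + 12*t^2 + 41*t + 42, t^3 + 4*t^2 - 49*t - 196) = t + 7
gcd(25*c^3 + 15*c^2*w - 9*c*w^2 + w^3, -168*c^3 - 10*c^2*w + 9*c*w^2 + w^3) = 1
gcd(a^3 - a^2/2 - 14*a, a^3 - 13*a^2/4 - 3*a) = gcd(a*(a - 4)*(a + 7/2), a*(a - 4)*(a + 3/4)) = a^2 - 4*a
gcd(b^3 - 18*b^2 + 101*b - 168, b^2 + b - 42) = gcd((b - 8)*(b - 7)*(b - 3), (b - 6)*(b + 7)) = 1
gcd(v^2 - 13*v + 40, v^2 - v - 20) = v - 5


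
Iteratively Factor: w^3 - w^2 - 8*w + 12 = (w - 2)*(w^2 + w - 6) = (w - 2)*(w + 3)*(w - 2)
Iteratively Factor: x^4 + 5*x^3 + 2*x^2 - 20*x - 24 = (x + 2)*(x^3 + 3*x^2 - 4*x - 12) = (x - 2)*(x + 2)*(x^2 + 5*x + 6) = (x - 2)*(x + 2)*(x + 3)*(x + 2)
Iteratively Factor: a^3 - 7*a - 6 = (a + 2)*(a^2 - 2*a - 3) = (a + 1)*(a + 2)*(a - 3)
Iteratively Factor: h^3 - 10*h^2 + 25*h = (h - 5)*(h^2 - 5*h) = h*(h - 5)*(h - 5)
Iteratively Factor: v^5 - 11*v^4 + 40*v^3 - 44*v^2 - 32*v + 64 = (v - 2)*(v^4 - 9*v^3 + 22*v^2 - 32) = (v - 4)*(v - 2)*(v^3 - 5*v^2 + 2*v + 8) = (v - 4)*(v - 2)^2*(v^2 - 3*v - 4) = (v - 4)^2*(v - 2)^2*(v + 1)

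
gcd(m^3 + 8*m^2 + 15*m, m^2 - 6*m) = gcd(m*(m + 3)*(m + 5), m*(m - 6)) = m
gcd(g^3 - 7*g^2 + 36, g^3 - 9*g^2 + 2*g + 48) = g^2 - g - 6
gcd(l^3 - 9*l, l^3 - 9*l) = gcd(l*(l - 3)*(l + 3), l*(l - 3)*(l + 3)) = l^3 - 9*l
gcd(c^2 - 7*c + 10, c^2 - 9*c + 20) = c - 5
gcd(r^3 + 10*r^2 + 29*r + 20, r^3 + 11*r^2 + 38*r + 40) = r^2 + 9*r + 20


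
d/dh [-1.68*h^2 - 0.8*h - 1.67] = -3.36*h - 0.8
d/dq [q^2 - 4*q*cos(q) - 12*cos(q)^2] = 4*q*sin(q) + 2*q + 12*sin(2*q) - 4*cos(q)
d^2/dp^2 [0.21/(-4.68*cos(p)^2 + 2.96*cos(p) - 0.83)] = (18.398016*(1 - cos(p)^2)^2 - 8.727264*cos(p)^3 + 7.77604799999999*cos(p)^2 + 17.970456*cos(p) - 20.44644)/(4.68*cos(p)^2 - 2.96*cos(p) + 0.83)^3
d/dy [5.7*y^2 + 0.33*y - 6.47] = 11.4*y + 0.33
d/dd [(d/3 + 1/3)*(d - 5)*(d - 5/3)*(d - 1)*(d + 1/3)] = 5*d^4/3 - 76*d^3/9 + 46*d^2/9 + 164*d/27 - 55/27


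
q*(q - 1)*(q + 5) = q^3 + 4*q^2 - 5*q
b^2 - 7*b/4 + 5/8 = (b - 5/4)*(b - 1/2)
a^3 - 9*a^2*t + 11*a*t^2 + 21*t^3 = (a - 7*t)*(a - 3*t)*(a + t)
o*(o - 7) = o^2 - 7*o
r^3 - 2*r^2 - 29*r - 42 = (r - 7)*(r + 2)*(r + 3)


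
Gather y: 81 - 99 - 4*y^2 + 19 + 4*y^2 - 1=0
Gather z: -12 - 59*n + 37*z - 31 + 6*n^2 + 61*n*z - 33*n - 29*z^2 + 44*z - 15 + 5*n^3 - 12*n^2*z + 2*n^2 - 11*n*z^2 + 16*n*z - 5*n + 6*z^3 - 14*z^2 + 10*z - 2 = 5*n^3 + 8*n^2 - 97*n + 6*z^3 + z^2*(-11*n - 43) + z*(-12*n^2 + 77*n + 91) - 60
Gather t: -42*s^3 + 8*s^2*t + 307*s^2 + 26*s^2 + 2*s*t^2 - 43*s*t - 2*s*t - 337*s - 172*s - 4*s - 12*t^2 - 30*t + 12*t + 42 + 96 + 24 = -42*s^3 + 333*s^2 - 513*s + t^2*(2*s - 12) + t*(8*s^2 - 45*s - 18) + 162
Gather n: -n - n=-2*n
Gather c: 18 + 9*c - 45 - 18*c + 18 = -9*c - 9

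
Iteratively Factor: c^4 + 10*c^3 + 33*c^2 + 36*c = (c + 3)*(c^3 + 7*c^2 + 12*c) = (c + 3)^2*(c^2 + 4*c) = c*(c + 3)^2*(c + 4)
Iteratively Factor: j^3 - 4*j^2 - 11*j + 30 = (j + 3)*(j^2 - 7*j + 10) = (j - 2)*(j + 3)*(j - 5)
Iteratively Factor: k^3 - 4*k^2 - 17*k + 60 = (k + 4)*(k^2 - 8*k + 15) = (k - 5)*(k + 4)*(k - 3)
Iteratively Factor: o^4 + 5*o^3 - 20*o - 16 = (o + 2)*(o^3 + 3*o^2 - 6*o - 8) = (o + 1)*(o + 2)*(o^2 + 2*o - 8) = (o - 2)*(o + 1)*(o + 2)*(o + 4)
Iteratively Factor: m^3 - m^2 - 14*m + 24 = (m - 3)*(m^2 + 2*m - 8) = (m - 3)*(m - 2)*(m + 4)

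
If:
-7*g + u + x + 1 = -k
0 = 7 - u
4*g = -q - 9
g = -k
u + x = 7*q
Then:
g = -31/18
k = 31/18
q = -19/9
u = 7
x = -196/9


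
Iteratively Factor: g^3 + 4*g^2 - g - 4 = (g + 1)*(g^2 + 3*g - 4) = (g - 1)*(g + 1)*(g + 4)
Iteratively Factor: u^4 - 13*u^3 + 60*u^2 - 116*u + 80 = (u - 2)*(u^3 - 11*u^2 + 38*u - 40) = (u - 5)*(u - 2)*(u^2 - 6*u + 8) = (u - 5)*(u - 2)^2*(u - 4)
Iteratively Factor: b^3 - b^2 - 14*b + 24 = (b + 4)*(b^2 - 5*b + 6) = (b - 2)*(b + 4)*(b - 3)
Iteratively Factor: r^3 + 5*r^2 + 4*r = (r)*(r^2 + 5*r + 4) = r*(r + 4)*(r + 1)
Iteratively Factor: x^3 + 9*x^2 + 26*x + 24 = (x + 2)*(x^2 + 7*x + 12) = (x + 2)*(x + 4)*(x + 3)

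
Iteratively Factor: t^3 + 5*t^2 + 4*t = (t)*(t^2 + 5*t + 4) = t*(t + 4)*(t + 1)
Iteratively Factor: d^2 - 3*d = (d - 3)*(d)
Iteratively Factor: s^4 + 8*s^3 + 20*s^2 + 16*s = (s)*(s^3 + 8*s^2 + 20*s + 16) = s*(s + 4)*(s^2 + 4*s + 4) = s*(s + 2)*(s + 4)*(s + 2)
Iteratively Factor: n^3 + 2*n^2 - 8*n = (n - 2)*(n^2 + 4*n) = n*(n - 2)*(n + 4)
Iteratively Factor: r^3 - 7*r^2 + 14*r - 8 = (r - 1)*(r^2 - 6*r + 8) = (r - 4)*(r - 1)*(r - 2)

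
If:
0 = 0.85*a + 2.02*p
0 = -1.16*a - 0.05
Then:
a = -0.04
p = 0.02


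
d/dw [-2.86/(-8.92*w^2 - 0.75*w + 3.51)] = (-51.0224*w - 2.145)/(8.92*w^2 + 0.75*w - 3.51)^2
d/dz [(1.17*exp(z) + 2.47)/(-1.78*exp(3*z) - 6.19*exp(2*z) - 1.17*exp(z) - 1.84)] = (4.1652*exp(3*z) + 20.4321*exp(2*z) + 30.5786*exp(z) + 0.7371)*exp(z)/(3.1684*exp(6*z) + 22.0364*exp(5*z) + 42.4813*exp(4*z) + 21.035*exp(3*z) + 24.1481*exp(2*z) + 4.3056*exp(z) + 3.3856)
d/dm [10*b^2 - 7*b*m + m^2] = -7*b + 2*m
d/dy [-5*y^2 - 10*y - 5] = -10*y - 10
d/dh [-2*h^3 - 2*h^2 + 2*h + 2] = -6*h^2 - 4*h + 2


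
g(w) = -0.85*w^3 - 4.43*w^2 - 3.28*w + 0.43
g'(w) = -2.55*w^2 - 8.86*w - 3.28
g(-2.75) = -6.37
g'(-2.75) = 1.80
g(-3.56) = -5.69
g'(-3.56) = -4.06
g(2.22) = -37.98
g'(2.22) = -35.52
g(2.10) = -33.87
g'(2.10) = -33.13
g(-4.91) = 10.35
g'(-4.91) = -21.25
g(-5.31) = 20.20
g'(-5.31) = -28.13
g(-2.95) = -6.62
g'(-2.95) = 0.67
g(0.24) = -0.62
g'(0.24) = -5.55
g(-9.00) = 290.77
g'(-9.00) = -130.09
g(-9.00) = 290.77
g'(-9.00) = -130.09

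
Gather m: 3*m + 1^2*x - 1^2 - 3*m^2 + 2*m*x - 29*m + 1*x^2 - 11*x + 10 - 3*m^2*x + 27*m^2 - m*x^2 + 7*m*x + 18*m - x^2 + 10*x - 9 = m^2*(24 - 3*x) + m*(-x^2 + 9*x - 8)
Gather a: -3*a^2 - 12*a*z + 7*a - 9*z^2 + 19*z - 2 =-3*a^2 + a*(7 - 12*z) - 9*z^2 + 19*z - 2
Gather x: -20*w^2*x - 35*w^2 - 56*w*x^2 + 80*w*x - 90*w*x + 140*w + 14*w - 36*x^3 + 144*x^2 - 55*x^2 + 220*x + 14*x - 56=-35*w^2 + 154*w - 36*x^3 + x^2*(89 - 56*w) + x*(-20*w^2 - 10*w + 234) - 56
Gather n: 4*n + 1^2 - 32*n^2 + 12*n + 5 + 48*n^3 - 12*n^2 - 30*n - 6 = 48*n^3 - 44*n^2 - 14*n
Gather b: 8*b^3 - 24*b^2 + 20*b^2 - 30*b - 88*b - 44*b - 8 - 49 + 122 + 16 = 8*b^3 - 4*b^2 - 162*b + 81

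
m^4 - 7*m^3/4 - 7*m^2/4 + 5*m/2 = m*(m - 2)*(m - 1)*(m + 5/4)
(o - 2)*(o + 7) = o^2 + 5*o - 14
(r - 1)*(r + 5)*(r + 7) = r^3 + 11*r^2 + 23*r - 35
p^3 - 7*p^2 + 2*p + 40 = (p - 5)*(p - 4)*(p + 2)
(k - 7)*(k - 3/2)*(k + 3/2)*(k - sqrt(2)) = k^4 - 7*k^3 - sqrt(2)*k^3 - 9*k^2/4 + 7*sqrt(2)*k^2 + 9*sqrt(2)*k/4 + 63*k/4 - 63*sqrt(2)/4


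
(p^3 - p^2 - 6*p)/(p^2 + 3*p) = (p^2 - p - 6)/(p + 3)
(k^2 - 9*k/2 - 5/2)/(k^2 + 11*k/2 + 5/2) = (k - 5)/(k + 5)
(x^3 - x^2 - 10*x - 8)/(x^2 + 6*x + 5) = (x^2 - 2*x - 8)/(x + 5)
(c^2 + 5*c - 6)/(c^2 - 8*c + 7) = (c + 6)/(c - 7)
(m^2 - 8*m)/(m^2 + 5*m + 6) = m*(m - 8)/(m^2 + 5*m + 6)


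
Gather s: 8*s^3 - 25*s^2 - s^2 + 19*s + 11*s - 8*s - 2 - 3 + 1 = 8*s^3 - 26*s^2 + 22*s - 4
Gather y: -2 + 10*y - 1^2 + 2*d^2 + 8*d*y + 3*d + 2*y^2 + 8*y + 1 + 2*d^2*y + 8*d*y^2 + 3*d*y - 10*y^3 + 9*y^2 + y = 2*d^2 + 3*d - 10*y^3 + y^2*(8*d + 11) + y*(2*d^2 + 11*d + 19) - 2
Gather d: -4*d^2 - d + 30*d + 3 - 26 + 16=-4*d^2 + 29*d - 7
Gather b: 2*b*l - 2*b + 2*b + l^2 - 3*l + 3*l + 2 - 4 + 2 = 2*b*l + l^2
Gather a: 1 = 1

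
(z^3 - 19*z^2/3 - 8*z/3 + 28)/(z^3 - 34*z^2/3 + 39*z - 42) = (z + 2)/(z - 3)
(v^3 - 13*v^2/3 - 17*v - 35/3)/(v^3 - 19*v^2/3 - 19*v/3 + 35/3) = (v + 1)/(v - 1)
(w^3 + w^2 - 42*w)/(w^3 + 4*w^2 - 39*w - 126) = w/(w + 3)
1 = 1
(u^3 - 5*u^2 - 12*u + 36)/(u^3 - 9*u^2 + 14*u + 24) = (u^2 + u - 6)/(u^2 - 3*u - 4)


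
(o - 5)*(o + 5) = o^2 - 25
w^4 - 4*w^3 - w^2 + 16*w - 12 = (w - 3)*(w - 2)*(w - 1)*(w + 2)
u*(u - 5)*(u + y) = u^3 + u^2*y - 5*u^2 - 5*u*y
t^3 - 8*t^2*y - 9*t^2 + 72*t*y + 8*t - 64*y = (t - 8)*(t - 1)*(t - 8*y)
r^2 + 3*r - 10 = (r - 2)*(r + 5)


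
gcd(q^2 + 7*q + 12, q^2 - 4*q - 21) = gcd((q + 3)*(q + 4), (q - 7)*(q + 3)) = q + 3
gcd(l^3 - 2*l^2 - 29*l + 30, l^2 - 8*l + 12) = l - 6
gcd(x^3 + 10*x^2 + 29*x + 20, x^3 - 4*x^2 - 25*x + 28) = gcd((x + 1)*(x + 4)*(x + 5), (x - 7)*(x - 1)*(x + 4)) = x + 4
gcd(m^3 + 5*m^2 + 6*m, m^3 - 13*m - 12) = m + 3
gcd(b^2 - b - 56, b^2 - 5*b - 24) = b - 8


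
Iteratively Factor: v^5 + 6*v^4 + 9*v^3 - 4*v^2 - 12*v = (v + 3)*(v^4 + 3*v^3 - 4*v) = (v - 1)*(v + 3)*(v^3 + 4*v^2 + 4*v) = (v - 1)*(v + 2)*(v + 3)*(v^2 + 2*v) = (v - 1)*(v + 2)^2*(v + 3)*(v)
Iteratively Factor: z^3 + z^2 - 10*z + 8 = (z + 4)*(z^2 - 3*z + 2) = (z - 2)*(z + 4)*(z - 1)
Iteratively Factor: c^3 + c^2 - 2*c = (c)*(c^2 + c - 2) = c*(c + 2)*(c - 1)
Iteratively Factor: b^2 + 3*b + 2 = (b + 2)*(b + 1)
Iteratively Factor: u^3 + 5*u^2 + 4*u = (u + 4)*(u^2 + u) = u*(u + 4)*(u + 1)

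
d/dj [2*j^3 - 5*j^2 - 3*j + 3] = 6*j^2 - 10*j - 3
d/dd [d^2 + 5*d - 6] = 2*d + 5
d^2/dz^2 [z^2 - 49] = 2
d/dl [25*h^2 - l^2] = -2*l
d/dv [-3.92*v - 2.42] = -3.92000000000000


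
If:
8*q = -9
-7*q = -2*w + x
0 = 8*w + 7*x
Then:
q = -9/8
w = -441/176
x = 63/22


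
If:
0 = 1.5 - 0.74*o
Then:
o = 2.03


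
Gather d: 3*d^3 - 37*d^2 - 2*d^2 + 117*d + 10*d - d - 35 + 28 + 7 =3*d^3 - 39*d^2 + 126*d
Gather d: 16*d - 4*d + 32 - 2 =12*d + 30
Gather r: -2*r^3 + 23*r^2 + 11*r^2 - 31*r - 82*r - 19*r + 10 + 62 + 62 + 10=-2*r^3 + 34*r^2 - 132*r + 144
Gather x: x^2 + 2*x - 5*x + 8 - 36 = x^2 - 3*x - 28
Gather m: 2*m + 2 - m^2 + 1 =-m^2 + 2*m + 3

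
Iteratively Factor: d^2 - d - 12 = (d - 4)*(d + 3)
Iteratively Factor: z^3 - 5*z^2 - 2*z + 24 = (z - 3)*(z^2 - 2*z - 8) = (z - 3)*(z + 2)*(z - 4)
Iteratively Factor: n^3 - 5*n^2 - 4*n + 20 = (n + 2)*(n^2 - 7*n + 10) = (n - 5)*(n + 2)*(n - 2)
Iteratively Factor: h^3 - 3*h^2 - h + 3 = (h - 1)*(h^2 - 2*h - 3) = (h - 3)*(h - 1)*(h + 1)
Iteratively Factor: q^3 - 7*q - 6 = (q + 2)*(q^2 - 2*q - 3) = (q + 1)*(q + 2)*(q - 3)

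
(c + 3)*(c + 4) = c^2 + 7*c + 12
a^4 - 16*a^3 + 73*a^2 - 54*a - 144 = (a - 8)*(a - 6)*(a - 3)*(a + 1)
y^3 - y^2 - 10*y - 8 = (y - 4)*(y + 1)*(y + 2)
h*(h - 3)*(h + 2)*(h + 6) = h^4 + 5*h^3 - 12*h^2 - 36*h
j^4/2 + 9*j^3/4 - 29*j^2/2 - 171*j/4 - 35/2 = (j/2 + 1)*(j - 5)*(j + 1/2)*(j + 7)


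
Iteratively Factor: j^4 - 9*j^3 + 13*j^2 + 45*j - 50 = (j - 1)*(j^3 - 8*j^2 + 5*j + 50) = (j - 5)*(j - 1)*(j^2 - 3*j - 10) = (j - 5)*(j - 1)*(j + 2)*(j - 5)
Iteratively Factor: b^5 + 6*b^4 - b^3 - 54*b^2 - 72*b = (b)*(b^4 + 6*b^3 - b^2 - 54*b - 72) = b*(b - 3)*(b^3 + 9*b^2 + 26*b + 24) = b*(b - 3)*(b + 3)*(b^2 + 6*b + 8) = b*(b - 3)*(b + 3)*(b + 4)*(b + 2)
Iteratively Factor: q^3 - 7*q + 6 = (q - 2)*(q^2 + 2*q - 3) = (q - 2)*(q - 1)*(q + 3)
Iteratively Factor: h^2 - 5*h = (h)*(h - 5)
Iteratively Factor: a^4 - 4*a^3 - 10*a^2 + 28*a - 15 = (a - 1)*(a^3 - 3*a^2 - 13*a + 15) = (a - 1)^2*(a^2 - 2*a - 15) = (a - 5)*(a - 1)^2*(a + 3)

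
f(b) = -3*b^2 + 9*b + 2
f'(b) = 9 - 6*b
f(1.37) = 8.70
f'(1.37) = 0.78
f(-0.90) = -8.53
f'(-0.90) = 14.40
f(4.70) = -21.97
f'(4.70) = -19.20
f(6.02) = -52.54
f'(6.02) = -27.12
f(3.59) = -4.35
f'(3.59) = -12.54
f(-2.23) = -32.99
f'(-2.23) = 22.38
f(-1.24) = -13.77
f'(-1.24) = 16.44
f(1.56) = 8.74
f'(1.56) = -0.36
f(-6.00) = -160.00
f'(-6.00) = 45.00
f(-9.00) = -322.00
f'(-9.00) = 63.00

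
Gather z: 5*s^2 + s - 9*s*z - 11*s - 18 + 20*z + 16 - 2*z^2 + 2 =5*s^2 - 10*s - 2*z^2 + z*(20 - 9*s)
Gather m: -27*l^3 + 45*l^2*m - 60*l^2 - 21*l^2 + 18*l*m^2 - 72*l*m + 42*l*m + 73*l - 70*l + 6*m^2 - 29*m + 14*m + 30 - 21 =-27*l^3 - 81*l^2 + 3*l + m^2*(18*l + 6) + m*(45*l^2 - 30*l - 15) + 9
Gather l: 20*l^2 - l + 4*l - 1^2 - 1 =20*l^2 + 3*l - 2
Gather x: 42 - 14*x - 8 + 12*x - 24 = 10 - 2*x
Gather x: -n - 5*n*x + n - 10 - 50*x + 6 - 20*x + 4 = x*(-5*n - 70)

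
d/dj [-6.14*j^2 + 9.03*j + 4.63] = 9.03 - 12.28*j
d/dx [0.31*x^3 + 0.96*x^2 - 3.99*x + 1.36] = 0.93*x^2 + 1.92*x - 3.99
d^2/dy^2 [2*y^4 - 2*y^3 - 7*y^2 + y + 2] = 24*y^2 - 12*y - 14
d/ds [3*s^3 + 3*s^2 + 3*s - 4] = 9*s^2 + 6*s + 3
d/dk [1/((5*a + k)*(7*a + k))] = 2*(-6*a - k)/(1225*a^4 + 840*a^3*k + 214*a^2*k^2 + 24*a*k^3 + k^4)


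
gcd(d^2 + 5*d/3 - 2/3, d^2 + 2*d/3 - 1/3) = d - 1/3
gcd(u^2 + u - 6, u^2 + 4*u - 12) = u - 2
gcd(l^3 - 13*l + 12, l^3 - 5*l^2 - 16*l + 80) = l + 4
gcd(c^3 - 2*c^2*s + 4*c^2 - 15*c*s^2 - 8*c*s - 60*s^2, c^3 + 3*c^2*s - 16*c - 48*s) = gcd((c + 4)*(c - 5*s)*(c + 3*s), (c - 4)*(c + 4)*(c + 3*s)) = c^2 + 3*c*s + 4*c + 12*s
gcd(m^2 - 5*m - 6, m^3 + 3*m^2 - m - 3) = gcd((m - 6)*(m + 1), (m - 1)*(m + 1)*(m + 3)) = m + 1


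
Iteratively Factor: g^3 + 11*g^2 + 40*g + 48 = (g + 4)*(g^2 + 7*g + 12) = (g + 4)^2*(g + 3)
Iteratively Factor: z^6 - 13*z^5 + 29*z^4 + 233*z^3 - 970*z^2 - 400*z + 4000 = (z + 4)*(z^5 - 17*z^4 + 97*z^3 - 155*z^2 - 350*z + 1000) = (z - 5)*(z + 4)*(z^4 - 12*z^3 + 37*z^2 + 30*z - 200) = (z - 5)*(z + 2)*(z + 4)*(z^3 - 14*z^2 + 65*z - 100) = (z - 5)^2*(z + 2)*(z + 4)*(z^2 - 9*z + 20) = (z - 5)^2*(z - 4)*(z + 2)*(z + 4)*(z - 5)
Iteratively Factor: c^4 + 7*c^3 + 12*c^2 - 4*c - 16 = (c - 1)*(c^3 + 8*c^2 + 20*c + 16) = (c - 1)*(c + 2)*(c^2 + 6*c + 8) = (c - 1)*(c + 2)*(c + 4)*(c + 2)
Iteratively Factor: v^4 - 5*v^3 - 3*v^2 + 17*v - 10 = (v + 2)*(v^3 - 7*v^2 + 11*v - 5) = (v - 1)*(v + 2)*(v^2 - 6*v + 5) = (v - 1)^2*(v + 2)*(v - 5)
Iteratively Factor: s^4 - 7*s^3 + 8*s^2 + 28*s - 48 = (s - 2)*(s^3 - 5*s^2 - 2*s + 24) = (s - 2)*(s + 2)*(s^2 - 7*s + 12) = (s - 4)*(s - 2)*(s + 2)*(s - 3)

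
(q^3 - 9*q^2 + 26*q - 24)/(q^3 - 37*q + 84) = (q - 2)/(q + 7)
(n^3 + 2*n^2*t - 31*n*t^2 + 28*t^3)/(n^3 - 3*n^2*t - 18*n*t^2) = (-n^3 - 2*n^2*t + 31*n*t^2 - 28*t^3)/(n*(-n^2 + 3*n*t + 18*t^2))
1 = 1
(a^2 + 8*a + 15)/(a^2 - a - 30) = (a + 3)/(a - 6)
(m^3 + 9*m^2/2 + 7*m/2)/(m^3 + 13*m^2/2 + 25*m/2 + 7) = m/(m + 2)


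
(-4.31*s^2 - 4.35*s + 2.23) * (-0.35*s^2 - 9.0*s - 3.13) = 1.5085*s^4 + 40.3125*s^3 + 51.8598*s^2 - 6.4545*s - 6.9799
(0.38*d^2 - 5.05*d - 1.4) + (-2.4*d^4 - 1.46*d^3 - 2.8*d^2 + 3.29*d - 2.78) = -2.4*d^4 - 1.46*d^3 - 2.42*d^2 - 1.76*d - 4.18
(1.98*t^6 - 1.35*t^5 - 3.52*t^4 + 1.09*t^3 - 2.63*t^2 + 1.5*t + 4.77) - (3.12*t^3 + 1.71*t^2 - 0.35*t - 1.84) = 1.98*t^6 - 1.35*t^5 - 3.52*t^4 - 2.03*t^3 - 4.34*t^2 + 1.85*t + 6.61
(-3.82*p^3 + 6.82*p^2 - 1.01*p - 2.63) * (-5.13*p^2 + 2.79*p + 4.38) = 19.5966*p^5 - 45.6444*p^4 + 7.4775*p^3 + 40.5456*p^2 - 11.7615*p - 11.5194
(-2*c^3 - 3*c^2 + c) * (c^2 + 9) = -2*c^5 - 3*c^4 - 17*c^3 - 27*c^2 + 9*c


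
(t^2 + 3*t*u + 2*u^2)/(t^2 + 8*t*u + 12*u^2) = (t + u)/(t + 6*u)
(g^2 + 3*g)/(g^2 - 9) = g/(g - 3)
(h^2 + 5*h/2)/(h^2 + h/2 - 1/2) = h*(2*h + 5)/(2*h^2 + h - 1)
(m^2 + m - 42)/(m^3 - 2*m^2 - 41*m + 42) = (m^2 + m - 42)/(m^3 - 2*m^2 - 41*m + 42)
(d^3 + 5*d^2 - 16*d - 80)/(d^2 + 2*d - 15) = (d^2 - 16)/(d - 3)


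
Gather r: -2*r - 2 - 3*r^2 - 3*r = -3*r^2 - 5*r - 2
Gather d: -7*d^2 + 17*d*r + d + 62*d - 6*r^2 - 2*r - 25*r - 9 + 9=-7*d^2 + d*(17*r + 63) - 6*r^2 - 27*r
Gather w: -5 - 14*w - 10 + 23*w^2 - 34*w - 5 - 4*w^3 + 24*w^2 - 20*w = -4*w^3 + 47*w^2 - 68*w - 20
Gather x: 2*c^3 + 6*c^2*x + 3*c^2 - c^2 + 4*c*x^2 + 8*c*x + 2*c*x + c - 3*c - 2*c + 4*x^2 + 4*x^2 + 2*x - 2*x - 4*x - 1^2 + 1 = 2*c^3 + 2*c^2 - 4*c + x^2*(4*c + 8) + x*(6*c^2 + 10*c - 4)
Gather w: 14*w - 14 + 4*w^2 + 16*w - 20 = 4*w^2 + 30*w - 34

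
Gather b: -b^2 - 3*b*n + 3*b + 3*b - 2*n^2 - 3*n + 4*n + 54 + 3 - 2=-b^2 + b*(6 - 3*n) - 2*n^2 + n + 55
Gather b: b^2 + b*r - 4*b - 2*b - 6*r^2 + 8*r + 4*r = b^2 + b*(r - 6) - 6*r^2 + 12*r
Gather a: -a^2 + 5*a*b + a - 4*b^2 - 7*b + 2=-a^2 + a*(5*b + 1) - 4*b^2 - 7*b + 2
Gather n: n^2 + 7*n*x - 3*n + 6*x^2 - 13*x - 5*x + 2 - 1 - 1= n^2 + n*(7*x - 3) + 6*x^2 - 18*x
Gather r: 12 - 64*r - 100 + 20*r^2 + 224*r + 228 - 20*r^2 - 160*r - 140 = 0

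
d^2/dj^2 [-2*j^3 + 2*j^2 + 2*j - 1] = 4 - 12*j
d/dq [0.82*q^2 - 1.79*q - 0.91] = 1.64*q - 1.79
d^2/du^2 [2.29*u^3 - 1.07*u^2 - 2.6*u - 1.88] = 13.74*u - 2.14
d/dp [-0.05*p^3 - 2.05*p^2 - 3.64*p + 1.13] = -0.15*p^2 - 4.1*p - 3.64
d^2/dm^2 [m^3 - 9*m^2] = 6*m - 18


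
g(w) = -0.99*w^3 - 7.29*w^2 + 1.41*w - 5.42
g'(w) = -2.97*w^2 - 14.58*w + 1.41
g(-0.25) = -6.21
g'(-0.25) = 4.87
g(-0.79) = -10.60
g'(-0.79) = 11.07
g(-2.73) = -43.46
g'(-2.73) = 19.08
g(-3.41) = -55.74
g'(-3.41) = 16.59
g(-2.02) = -29.85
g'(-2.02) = 18.74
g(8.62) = -1169.04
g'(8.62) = -344.95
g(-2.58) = -40.58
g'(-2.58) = 19.26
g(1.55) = -24.44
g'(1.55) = -28.32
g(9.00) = -1304.93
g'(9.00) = -370.38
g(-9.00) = 113.11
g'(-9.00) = -107.94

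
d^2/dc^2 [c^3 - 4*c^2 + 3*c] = 6*c - 8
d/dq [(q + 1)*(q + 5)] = 2*q + 6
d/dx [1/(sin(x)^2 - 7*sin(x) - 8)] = (7 - 2*sin(x))*cos(x)/((sin(x) - 8)^2*(sin(x) + 1)^2)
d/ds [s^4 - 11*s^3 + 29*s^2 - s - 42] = 4*s^3 - 33*s^2 + 58*s - 1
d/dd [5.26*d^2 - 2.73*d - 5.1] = 10.52*d - 2.73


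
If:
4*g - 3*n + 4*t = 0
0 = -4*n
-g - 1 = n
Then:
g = -1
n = 0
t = 1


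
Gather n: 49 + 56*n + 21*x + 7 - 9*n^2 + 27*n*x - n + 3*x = -9*n^2 + n*(27*x + 55) + 24*x + 56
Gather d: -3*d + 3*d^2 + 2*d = 3*d^2 - d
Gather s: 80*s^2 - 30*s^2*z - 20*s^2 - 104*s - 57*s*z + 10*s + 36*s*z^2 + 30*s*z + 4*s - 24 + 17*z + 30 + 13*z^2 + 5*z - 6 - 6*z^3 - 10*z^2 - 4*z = s^2*(60 - 30*z) + s*(36*z^2 - 27*z - 90) - 6*z^3 + 3*z^2 + 18*z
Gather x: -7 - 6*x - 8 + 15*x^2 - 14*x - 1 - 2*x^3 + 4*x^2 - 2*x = -2*x^3 + 19*x^2 - 22*x - 16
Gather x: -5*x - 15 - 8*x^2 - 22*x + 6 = -8*x^2 - 27*x - 9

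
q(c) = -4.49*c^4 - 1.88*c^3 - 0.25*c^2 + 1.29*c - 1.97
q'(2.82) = -447.74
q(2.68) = -268.12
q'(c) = -17.96*c^3 - 5.64*c^2 - 0.5*c + 1.29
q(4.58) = -2157.56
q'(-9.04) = 12813.09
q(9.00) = -30840.02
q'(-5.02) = 2133.72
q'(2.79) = -434.06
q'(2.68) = -386.27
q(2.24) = -134.51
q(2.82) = -326.43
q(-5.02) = -2628.33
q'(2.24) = -229.99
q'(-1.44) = 43.94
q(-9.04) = -28631.29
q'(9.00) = -13552.89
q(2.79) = -313.21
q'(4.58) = -1844.76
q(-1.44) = -18.04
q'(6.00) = -4084.11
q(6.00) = -6228.35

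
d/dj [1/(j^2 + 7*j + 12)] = (-2*j - 7)/(j^2 + 7*j + 12)^2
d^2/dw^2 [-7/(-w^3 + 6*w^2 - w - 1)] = 14*(3*(2 - w)*(w^3 - 6*w^2 + w + 1) + (3*w^2 - 12*w + 1)^2)/(w^3 - 6*w^2 + w + 1)^3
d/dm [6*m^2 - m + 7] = 12*m - 1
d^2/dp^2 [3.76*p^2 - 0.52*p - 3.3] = 7.52000000000000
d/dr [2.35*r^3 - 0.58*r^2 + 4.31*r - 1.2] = 7.05*r^2 - 1.16*r + 4.31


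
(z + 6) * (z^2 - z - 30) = z^3 + 5*z^2 - 36*z - 180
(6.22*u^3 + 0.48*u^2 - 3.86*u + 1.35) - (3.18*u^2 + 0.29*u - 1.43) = 6.22*u^3 - 2.7*u^2 - 4.15*u + 2.78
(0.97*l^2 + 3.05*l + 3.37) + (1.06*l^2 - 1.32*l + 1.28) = 2.03*l^2 + 1.73*l + 4.65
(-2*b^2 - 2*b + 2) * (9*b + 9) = -18*b^3 - 36*b^2 + 18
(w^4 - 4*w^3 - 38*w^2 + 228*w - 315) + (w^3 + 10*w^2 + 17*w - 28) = w^4 - 3*w^3 - 28*w^2 + 245*w - 343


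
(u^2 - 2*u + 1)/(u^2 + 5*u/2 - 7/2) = 2*(u - 1)/(2*u + 7)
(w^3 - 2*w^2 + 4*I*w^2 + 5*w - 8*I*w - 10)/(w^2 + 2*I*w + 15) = (w^2 - w*(2 + I) + 2*I)/(w - 3*I)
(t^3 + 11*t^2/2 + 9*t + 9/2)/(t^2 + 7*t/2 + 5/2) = (2*t^2 + 9*t + 9)/(2*t + 5)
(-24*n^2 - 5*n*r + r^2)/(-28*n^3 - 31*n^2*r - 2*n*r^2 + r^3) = (24*n^2 + 5*n*r - r^2)/(28*n^3 + 31*n^2*r + 2*n*r^2 - r^3)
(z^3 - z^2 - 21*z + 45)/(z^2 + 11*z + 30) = (z^2 - 6*z + 9)/(z + 6)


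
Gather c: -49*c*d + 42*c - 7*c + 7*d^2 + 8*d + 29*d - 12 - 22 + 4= c*(35 - 49*d) + 7*d^2 + 37*d - 30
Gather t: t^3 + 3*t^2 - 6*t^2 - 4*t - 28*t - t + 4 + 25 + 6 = t^3 - 3*t^2 - 33*t + 35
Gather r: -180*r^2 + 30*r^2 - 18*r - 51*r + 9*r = -150*r^2 - 60*r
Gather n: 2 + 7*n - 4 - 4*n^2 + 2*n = -4*n^2 + 9*n - 2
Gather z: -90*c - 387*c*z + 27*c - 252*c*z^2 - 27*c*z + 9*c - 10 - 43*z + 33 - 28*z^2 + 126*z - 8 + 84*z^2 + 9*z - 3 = -54*c + z^2*(56 - 252*c) + z*(92 - 414*c) + 12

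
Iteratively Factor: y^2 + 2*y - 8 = (y + 4)*(y - 2)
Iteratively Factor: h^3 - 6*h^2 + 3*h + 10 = (h - 2)*(h^2 - 4*h - 5) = (h - 5)*(h - 2)*(h + 1)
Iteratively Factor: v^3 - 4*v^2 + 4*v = (v)*(v^2 - 4*v + 4) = v*(v - 2)*(v - 2)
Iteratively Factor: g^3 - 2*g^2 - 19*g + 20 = (g - 5)*(g^2 + 3*g - 4) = (g - 5)*(g - 1)*(g + 4)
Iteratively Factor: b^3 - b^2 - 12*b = (b - 4)*(b^2 + 3*b) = (b - 4)*(b + 3)*(b)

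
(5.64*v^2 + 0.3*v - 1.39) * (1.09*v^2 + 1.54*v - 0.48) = 6.1476*v^4 + 9.0126*v^3 - 3.7603*v^2 - 2.2846*v + 0.6672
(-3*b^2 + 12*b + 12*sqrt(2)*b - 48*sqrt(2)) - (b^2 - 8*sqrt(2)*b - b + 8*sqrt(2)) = -4*b^2 + 13*b + 20*sqrt(2)*b - 56*sqrt(2)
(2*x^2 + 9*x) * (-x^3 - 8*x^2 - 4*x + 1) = -2*x^5 - 25*x^4 - 80*x^3 - 34*x^2 + 9*x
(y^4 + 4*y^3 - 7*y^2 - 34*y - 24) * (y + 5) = y^5 + 9*y^4 + 13*y^3 - 69*y^2 - 194*y - 120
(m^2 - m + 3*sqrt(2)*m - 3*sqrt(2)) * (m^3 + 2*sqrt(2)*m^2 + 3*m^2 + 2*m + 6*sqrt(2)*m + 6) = m^5 + 2*m^4 + 5*sqrt(2)*m^4 + 11*m^3 + 10*sqrt(2)*m^3 - 9*sqrt(2)*m^2 + 28*m^2 - 42*m + 12*sqrt(2)*m - 18*sqrt(2)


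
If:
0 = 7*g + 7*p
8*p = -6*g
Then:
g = 0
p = 0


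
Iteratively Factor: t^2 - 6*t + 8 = (t - 4)*(t - 2)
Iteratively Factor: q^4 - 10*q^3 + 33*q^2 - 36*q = (q - 3)*(q^3 - 7*q^2 + 12*q) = (q - 3)^2*(q^2 - 4*q) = (q - 4)*(q - 3)^2*(q)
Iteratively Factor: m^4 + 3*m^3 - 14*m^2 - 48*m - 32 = (m + 2)*(m^3 + m^2 - 16*m - 16) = (m + 2)*(m + 4)*(m^2 - 3*m - 4) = (m - 4)*(m + 2)*(m + 4)*(m + 1)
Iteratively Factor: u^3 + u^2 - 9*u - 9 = (u + 1)*(u^2 - 9) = (u + 1)*(u + 3)*(u - 3)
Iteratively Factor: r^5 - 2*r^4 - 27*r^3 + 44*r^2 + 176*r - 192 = (r - 1)*(r^4 - r^3 - 28*r^2 + 16*r + 192) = (r - 1)*(r + 4)*(r^3 - 5*r^2 - 8*r + 48) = (r - 4)*(r - 1)*(r + 4)*(r^2 - r - 12) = (r - 4)*(r - 1)*(r + 3)*(r + 4)*(r - 4)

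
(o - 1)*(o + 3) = o^2 + 2*o - 3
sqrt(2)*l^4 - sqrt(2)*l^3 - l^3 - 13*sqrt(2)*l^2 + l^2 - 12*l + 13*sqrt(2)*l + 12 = (l - 1)*(l - 3*sqrt(2))*(l + 2*sqrt(2))*(sqrt(2)*l + 1)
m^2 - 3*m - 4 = (m - 4)*(m + 1)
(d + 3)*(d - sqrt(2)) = d^2 - sqrt(2)*d + 3*d - 3*sqrt(2)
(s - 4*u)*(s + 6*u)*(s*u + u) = s^3*u + 2*s^2*u^2 + s^2*u - 24*s*u^3 + 2*s*u^2 - 24*u^3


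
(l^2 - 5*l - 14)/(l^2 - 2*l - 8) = (l - 7)/(l - 4)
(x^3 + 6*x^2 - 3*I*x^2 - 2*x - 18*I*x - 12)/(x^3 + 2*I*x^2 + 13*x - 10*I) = (x + 6)/(x + 5*I)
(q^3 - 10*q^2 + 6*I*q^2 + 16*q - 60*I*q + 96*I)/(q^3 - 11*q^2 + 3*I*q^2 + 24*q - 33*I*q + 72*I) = (q^2 + q*(-2 + 6*I) - 12*I)/(q^2 + q*(-3 + 3*I) - 9*I)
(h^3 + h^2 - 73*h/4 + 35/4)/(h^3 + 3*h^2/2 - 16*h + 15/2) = (h - 7/2)/(h - 3)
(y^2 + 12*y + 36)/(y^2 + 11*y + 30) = (y + 6)/(y + 5)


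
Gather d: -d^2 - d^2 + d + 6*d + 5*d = -2*d^2 + 12*d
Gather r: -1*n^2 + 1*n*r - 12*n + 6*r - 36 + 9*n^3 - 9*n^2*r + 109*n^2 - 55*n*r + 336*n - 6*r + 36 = 9*n^3 + 108*n^2 + 324*n + r*(-9*n^2 - 54*n)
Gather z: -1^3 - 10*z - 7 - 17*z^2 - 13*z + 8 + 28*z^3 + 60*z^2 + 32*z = 28*z^3 + 43*z^2 + 9*z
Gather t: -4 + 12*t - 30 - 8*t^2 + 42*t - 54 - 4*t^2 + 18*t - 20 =-12*t^2 + 72*t - 108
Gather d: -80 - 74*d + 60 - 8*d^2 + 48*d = -8*d^2 - 26*d - 20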